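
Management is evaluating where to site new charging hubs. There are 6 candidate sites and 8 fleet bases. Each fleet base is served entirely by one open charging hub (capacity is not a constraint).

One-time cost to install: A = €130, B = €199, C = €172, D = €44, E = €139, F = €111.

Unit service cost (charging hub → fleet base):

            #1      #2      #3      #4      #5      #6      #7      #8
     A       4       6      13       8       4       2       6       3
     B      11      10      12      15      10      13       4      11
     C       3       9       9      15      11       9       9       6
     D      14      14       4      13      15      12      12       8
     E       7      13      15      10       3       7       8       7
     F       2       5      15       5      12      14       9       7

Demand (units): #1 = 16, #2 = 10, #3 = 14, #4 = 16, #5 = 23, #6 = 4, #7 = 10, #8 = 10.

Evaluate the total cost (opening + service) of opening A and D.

Total cost: 672

Each fleet base is assigned to its cheapest site among the open ones.
{A, D}: #1→A 4·16=64, #2→A 6·10=60, #3→D 4·14=56, #4→A 8·16=128, #5→A 4·23=92, #6→A 2·4=8, #7→A 6·10=60, #8→A 3·10=30. Service 498; fixed 174; total 672.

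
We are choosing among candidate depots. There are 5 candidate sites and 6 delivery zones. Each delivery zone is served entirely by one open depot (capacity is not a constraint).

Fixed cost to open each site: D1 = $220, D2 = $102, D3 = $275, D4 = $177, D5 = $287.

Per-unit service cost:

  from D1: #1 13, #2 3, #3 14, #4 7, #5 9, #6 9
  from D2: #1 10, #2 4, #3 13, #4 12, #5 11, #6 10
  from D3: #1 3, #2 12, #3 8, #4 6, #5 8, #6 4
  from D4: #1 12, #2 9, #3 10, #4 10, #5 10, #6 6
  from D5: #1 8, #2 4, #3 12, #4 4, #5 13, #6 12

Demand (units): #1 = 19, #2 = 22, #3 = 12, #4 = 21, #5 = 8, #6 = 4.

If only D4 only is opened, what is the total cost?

Each delivery zone is assigned to its cheapest site among the open ones.
{D4}: #1→D4 12·19=228, #2→D4 9·22=198, #3→D4 10·12=120, #4→D4 10·21=210, #5→D4 10·8=80, #6→D4 6·4=24. Service 860; fixed 177; total 1037.

Total cost: 1037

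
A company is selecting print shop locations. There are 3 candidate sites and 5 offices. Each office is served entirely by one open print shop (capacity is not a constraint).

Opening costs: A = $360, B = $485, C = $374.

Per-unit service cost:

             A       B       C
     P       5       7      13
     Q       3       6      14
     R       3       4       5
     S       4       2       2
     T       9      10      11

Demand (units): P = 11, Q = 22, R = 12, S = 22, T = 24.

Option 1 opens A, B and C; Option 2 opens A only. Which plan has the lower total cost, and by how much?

Option 1: {A, B, C}: P→A 5·11=55, Q→A 3·22=66, R→A 3·12=36, S→B 2·22=44, T→A 9·24=216. Service 417; fixed 1219; total 1636.
Option 2: {A}: P→A 5·11=55, Q→A 3·22=66, R→A 3·12=36, S→A 4·22=88, T→A 9·24=216. Service 461; fixed 360; total 821.
Difference: |1636 − 821| = 815.

Option 2 is cheaper by 815.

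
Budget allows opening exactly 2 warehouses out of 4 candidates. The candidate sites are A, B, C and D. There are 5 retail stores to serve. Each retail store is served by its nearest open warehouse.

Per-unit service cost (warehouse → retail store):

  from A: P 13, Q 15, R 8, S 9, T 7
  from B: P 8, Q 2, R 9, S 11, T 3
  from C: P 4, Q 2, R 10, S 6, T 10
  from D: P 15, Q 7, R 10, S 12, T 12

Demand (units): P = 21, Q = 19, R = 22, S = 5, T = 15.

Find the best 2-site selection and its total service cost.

With exactly 2 open, each retail store uses its cheapest among the chosen.
{B, C}: P→C 4·21=84, Q→B 2·19=38, R→B 9·22=198, S→C 6·5=30, T→B 3·15=45. Service cost 395.
{A, C}: service cost 433
{A, B}: service cost 472
Among all 6 size-2 choices, {B, C} is lowest.

Choose B and C; total service cost 395.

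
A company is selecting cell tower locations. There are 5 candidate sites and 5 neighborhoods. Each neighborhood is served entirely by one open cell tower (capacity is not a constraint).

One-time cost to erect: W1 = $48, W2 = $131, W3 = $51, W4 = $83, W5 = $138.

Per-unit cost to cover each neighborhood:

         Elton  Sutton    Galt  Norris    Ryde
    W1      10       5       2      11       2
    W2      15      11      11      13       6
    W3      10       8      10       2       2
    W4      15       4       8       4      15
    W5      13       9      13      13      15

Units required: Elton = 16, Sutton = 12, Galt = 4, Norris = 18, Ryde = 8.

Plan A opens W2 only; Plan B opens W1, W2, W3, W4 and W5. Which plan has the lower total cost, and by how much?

Plan B is cheaper by 110.

Plan A: {W2}: Elton→W2 15·16=240, Sutton→W2 11·12=132, Galt→W2 11·4=44, Norris→W2 13·18=234, Ryde→W2 6·8=48. Service 698; fixed 131; total 829.
Plan B: {W1, W2, W3, W4, W5}: Elton→W1 10·16=160, Sutton→W4 4·12=48, Galt→W1 2·4=8, Norris→W3 2·18=36, Ryde→W1 2·8=16. Service 268; fixed 451; total 719.
Difference: |829 − 719| = 110.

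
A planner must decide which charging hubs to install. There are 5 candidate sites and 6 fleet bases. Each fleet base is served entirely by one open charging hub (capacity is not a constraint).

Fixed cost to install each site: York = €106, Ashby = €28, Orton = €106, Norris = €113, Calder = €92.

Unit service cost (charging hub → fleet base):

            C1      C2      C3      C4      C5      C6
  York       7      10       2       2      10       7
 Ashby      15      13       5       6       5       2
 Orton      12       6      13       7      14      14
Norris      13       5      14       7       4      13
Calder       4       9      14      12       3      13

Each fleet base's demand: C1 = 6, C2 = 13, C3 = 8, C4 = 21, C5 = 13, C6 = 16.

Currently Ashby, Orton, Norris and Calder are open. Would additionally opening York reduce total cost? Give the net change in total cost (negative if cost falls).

Current service cost with {Ashby, Orton, Norris, Calder}: 326.
Adding York: each fleet base re-picks its cheapest; new service cost 218, saving 108.
Extra fixed cost: 106. Net change = 106 − 108 = -2.
(Totals: 665 → 663.)

Yes — net change −2 (cost falls by 2).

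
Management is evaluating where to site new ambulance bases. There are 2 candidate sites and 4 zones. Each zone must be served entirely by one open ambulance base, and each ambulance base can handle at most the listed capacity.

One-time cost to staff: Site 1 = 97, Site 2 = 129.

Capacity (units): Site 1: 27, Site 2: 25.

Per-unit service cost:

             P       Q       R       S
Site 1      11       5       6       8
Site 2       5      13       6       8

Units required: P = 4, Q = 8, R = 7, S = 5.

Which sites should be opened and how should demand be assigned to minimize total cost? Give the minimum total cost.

Minimum total cost: 263

Open {Site 1}: P→Site 1 11·4=44, Q→Site 1 5·8=40, R→Site 1 6·7=42, S→Site 1 8·5=40.
Loads: Site 1 carries 24/27. Service 166; fixed 97; total 263.
Next best feasible plan costs 335.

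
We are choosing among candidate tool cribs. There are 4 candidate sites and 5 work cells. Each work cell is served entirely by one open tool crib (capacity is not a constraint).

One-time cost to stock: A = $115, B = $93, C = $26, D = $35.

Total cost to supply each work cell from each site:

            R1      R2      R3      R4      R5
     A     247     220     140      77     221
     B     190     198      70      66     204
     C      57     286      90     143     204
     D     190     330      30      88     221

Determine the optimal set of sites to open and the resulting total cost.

For any fixed open set, each work cell goes to its cheapest open site; total = fixed + service.
{B, C, D}: R1→C 57, R2→B 198, R3→D 30, R4→B 66, R5→B 204. Service 555; fixed 154; total 709.
{B, C}: service 595 + fixed 119 = 714
{C, D}: service 665 + fixed 61 = 726
{A, B, C, D}: service 555 + fixed 269 = 824
No other subset beats 709.

Open B, C and D; minimum total cost 709.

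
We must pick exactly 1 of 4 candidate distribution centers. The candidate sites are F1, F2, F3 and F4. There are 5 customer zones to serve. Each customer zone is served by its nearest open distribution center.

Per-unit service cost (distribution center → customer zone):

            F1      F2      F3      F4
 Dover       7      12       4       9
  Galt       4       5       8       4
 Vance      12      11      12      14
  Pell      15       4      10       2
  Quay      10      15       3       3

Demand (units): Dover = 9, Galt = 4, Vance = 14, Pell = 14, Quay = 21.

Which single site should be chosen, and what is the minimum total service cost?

Choose F4 only; total service cost 384.

With exactly 1 open, each customer zone uses its cheapest among the chosen.
{F4}: Dover→F4 9·9=81, Galt→F4 4·4=16, Vance→F4 14·14=196, Pell→F4 2·14=28, Quay→F4 3·21=63. Service cost 384.
{F3}: service cost 439
{F2}: service cost 653
Among all 4 size-1 choices, {F4} is lowest.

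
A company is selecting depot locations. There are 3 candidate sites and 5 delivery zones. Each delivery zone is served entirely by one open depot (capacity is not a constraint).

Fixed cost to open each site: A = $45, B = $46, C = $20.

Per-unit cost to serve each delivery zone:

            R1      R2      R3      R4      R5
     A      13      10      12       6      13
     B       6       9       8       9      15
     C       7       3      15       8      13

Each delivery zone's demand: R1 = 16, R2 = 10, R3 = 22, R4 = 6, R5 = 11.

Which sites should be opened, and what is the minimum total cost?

Open B and C; minimum total cost 559.

For any fixed open set, each delivery zone goes to its cheapest open site; total = fixed + service.
{B, C}: R1→B 6·16=96, R2→C 3·10=30, R3→B 8·22=176, R4→C 8·6=48, R5→C 13·11=143. Service 493; fixed 66; total 559.
{A, B, C}: service 481 + fixed 111 = 592
{B}: R1→B 6·16=96, R2→B 9·10=90, R3→B 8·22=176, R4→B 9·6=54, R5→B 15·11=165. Service 581; fixed 46; total 627.
{C}: R1→C 7·16=112, R2→C 3·10=30, R3→C 15·22=330, R4→C 8·6=48, R5→C 13·11=143. Service 663; fixed 20; total 683.
No other subset beats 559.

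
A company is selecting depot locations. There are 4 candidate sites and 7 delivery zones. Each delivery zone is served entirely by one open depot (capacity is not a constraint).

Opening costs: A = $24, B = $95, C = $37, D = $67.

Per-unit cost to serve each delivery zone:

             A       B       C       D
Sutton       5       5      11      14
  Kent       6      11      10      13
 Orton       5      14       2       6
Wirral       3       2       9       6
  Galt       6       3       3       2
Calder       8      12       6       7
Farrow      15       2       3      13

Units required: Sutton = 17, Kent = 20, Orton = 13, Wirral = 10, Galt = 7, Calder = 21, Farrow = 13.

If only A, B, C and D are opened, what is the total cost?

Each delivery zone is assigned to its cheapest site among the open ones.
{A, B, C, D}: Sutton→A 5·17=85, Kent→A 6·20=120, Orton→C 2·13=26, Wirral→B 2·10=20, Galt→D 2·7=14, Calder→C 6·21=126, Farrow→B 2·13=26. Service 417; fixed 223; total 640.

Total cost: 640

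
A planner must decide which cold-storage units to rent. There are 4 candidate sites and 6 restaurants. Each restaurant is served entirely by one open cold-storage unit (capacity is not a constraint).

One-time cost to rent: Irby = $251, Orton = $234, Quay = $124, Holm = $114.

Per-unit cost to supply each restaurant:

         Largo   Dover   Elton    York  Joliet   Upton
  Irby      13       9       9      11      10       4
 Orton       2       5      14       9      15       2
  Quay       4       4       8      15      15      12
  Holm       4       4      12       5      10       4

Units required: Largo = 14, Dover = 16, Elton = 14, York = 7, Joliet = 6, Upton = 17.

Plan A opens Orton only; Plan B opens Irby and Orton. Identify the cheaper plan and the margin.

Plan A is cheaper by 151.

Plan A: {Orton}: Largo→Orton 2·14=28, Dover→Orton 5·16=80, Elton→Orton 14·14=196, York→Orton 9·7=63, Joliet→Orton 15·6=90, Upton→Orton 2·17=34. Service 491; fixed 234; total 725.
Plan B: {Irby, Orton}: Largo→Orton 2·14=28, Dover→Orton 5·16=80, Elton→Irby 9·14=126, York→Orton 9·7=63, Joliet→Irby 10·6=60, Upton→Orton 2·17=34. Service 391; fixed 485; total 876.
Difference: |725 − 876| = 151.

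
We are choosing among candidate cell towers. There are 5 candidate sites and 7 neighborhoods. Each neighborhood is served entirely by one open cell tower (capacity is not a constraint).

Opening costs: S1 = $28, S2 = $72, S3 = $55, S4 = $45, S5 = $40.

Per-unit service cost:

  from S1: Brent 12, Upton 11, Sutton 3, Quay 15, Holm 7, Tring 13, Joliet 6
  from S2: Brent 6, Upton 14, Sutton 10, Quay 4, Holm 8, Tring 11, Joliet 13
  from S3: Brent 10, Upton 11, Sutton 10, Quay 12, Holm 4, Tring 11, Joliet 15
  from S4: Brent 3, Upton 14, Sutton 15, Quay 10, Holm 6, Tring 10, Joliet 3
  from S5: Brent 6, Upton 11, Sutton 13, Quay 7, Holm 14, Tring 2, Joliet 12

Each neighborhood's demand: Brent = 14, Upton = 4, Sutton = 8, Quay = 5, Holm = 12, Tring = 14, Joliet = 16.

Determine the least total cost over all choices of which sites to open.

For any fixed open set, each neighborhood goes to its cheapest open site; total = fixed + service.
{S1, S4, S5}: Brent→S4 3·14=42, Upton→S1 11·4=44, Sutton→S1 3·8=24, Quay→S5 7·5=35, Holm→S4 6·12=72, Tring→S5 2·14=28, Joliet→S4 3·16=48. Service 293; fixed 113; total 406.
{S1, S3, S4, S5}: service 269 + fixed 168 = 437
{S4, S5}: Brent→S4 3·14=42, Upton→S5 11·4=44, Sutton→S5 13·8=104, Quay→S5 7·5=35, Holm→S4 6·12=72, Tring→S5 2·14=28, Joliet→S4 3·16=48. Service 373; fixed 85; total 458.
{S1, S2, S3, S4, S5}: service 254 + fixed 240 = 494
No other subset beats 406.

Minimum total cost: 406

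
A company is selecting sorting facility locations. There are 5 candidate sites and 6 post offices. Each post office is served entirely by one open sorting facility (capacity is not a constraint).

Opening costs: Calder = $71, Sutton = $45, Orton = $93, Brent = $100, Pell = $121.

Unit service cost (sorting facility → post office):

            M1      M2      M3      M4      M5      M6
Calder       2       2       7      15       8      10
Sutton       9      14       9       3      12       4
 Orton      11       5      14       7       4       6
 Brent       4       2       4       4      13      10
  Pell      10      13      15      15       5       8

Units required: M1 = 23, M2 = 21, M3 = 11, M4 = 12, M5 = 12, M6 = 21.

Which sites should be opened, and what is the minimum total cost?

For any fixed open set, each post office goes to its cheapest open site; total = fixed + service.
{Calder, Sutton}: M1→Calder 2·23=46, M2→Calder 2·21=42, M3→Calder 7·11=77, M4→Sutton 3·12=36, M5→Calder 8·12=96, M6→Sutton 4·21=84. Service 381; fixed 116; total 497.
{Calder, Sutton, Orton}: M1→Calder 2·23=46, M2→Calder 2·21=42, M3→Calder 7·11=77, M4→Sutton 3·12=36, M5→Orton 4·12=48, M6→Sutton 4·21=84. Service 333; fixed 209; total 542.
{Calder, Sutton, Brent}: M1→Calder 2·23=46, M2→Calder 2·21=42, M3→Brent 4·11=44, M4→Sutton 3·12=36, M5→Calder 8·12=96, M6→Sutton 4·21=84. Service 348; fixed 216; total 564.
{Calder, Sutton, Orton, Brent, Pell}: M1→Calder 2·23=46, M2→Calder 2·21=42, M3→Brent 4·11=44, M4→Sutton 3·12=36, M5→Orton 4·12=48, M6→Sutton 4·21=84. Service 300; fixed 430; total 730.
No other subset beats 497.

Open Calder and Sutton; minimum total cost 497.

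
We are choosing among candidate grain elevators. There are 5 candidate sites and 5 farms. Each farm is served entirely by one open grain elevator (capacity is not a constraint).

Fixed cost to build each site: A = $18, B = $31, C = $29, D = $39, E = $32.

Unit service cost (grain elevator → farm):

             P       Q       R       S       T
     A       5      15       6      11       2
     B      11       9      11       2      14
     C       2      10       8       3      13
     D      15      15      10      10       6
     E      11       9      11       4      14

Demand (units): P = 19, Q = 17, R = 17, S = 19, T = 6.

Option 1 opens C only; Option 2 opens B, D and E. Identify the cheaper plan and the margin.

Option 1: {C}: P→C 2·19=38, Q→C 10·17=170, R→C 8·17=136, S→C 3·19=57, T→C 13·6=78. Service 479; fixed 29; total 508.
Option 2: {B, D, E}: P→B 11·19=209, Q→B 9·17=153, R→D 10·17=170, S→B 2·19=38, T→D 6·6=36. Service 606; fixed 102; total 708.
Difference: |508 − 708| = 200.

Option 1 is cheaper by 200.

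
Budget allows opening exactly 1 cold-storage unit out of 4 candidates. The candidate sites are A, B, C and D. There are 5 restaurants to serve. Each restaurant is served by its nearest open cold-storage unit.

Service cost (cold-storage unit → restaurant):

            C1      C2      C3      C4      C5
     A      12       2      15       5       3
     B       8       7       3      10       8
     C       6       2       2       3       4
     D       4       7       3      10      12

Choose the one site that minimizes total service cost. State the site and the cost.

Choose C only; total service cost 17.

With exactly 1 open, each restaurant uses its cheapest among the chosen.
{C}: C1→C 6, C2→C 2, C3→C 2, C4→C 3, C5→C 4. Service cost 17.
{B}: service cost 36
{D}: service cost 36
Among all 4 size-1 choices, {C} is lowest.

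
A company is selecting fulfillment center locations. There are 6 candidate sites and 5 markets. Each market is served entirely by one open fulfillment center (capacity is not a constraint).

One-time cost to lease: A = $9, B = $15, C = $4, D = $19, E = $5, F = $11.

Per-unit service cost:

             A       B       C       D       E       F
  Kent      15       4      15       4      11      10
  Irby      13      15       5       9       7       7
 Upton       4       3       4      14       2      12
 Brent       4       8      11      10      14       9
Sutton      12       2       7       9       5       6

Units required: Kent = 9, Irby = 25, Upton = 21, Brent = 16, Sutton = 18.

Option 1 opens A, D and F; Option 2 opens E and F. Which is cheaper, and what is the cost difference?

Option 1 is cheaper by 51.

Option 1: {A, D, F}: Kent→D 4·9=36, Irby→F 7·25=175, Upton→A 4·21=84, Brent→A 4·16=64, Sutton→F 6·18=108. Service 467; fixed 39; total 506.
Option 2: {E, F}: Kent→F 10·9=90, Irby→E 7·25=175, Upton→E 2·21=42, Brent→F 9·16=144, Sutton→E 5·18=90. Service 541; fixed 16; total 557.
Difference: |506 − 557| = 51.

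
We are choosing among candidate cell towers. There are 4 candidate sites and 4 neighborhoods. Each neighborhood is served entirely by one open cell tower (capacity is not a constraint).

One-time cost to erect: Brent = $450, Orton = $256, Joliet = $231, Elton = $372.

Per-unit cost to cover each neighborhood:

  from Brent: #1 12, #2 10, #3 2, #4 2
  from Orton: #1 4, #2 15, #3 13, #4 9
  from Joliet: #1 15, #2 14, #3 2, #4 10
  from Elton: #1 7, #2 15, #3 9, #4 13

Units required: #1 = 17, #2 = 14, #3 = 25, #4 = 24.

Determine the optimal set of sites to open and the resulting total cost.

Open Brent only; minimum total cost 892.

For any fixed open set, each neighborhood goes to its cheapest open site; total = fixed + service.
{Brent}: #1→Brent 12·17=204, #2→Brent 10·14=140, #3→Brent 2·25=50, #4→Brent 2·24=48. Service 442; fixed 450; total 892.
{Joliet}: service 741 + fixed 231 = 972
{Brent, Orton}: service 306 + fixed 706 = 1012
{Brent, Orton, Joliet, Elton}: service 306 + fixed 1309 = 1615
(All 15 nonempty subsets were checked; Brent only is lowest.)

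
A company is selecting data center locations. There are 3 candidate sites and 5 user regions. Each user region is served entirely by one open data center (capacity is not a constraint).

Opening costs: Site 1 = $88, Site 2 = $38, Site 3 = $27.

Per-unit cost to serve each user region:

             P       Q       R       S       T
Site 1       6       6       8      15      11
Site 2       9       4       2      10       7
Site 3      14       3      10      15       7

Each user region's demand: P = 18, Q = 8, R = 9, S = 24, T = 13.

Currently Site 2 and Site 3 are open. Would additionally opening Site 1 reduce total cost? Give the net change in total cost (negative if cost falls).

No — net change +34 (cost rises by 34).

Current service cost with {Site 2, Site 3}: 535.
Adding Site 1: each user region re-picks its cheapest; new service cost 481, saving 54.
Extra fixed cost: 88. Net change = 88 − 54 = 34.
(Totals: 600 → 634.)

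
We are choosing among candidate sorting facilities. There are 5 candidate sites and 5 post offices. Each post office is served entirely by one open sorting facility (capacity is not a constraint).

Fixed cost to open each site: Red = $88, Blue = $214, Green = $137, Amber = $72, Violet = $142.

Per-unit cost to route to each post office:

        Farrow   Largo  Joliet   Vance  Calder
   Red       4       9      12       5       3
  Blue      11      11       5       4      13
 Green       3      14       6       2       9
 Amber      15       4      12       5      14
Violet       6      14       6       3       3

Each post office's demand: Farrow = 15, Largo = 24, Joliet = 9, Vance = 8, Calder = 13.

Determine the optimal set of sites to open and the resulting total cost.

Open Red and Amber; minimum total cost 503.

For any fixed open set, each post office goes to its cheapest open site; total = fixed + service.
{Red, Amber}: Farrow→Red 4·15=60, Largo→Amber 4·24=96, Joliet→Red 12·9=108, Vance→Red 5·8=40, Calder→Red 3·13=39. Service 343; fixed 160; total 503.
{Amber, Violet}: Farrow→Violet 6·15=90, Largo→Amber 4·24=96, Joliet→Violet 6·9=54, Vance→Violet 3·8=24, Calder→Violet 3·13=39. Service 303; fixed 214; total 517.
{Green, Amber}: Farrow→Green 3·15=45, Largo→Amber 4·24=96, Joliet→Green 6·9=54, Vance→Green 2·8=16, Calder→Green 9·13=117. Service 328; fixed 209; total 537.
{Red, Blue, Green, Amber, Violet}: service 241 + fixed 653 = 894
No other subset beats 503.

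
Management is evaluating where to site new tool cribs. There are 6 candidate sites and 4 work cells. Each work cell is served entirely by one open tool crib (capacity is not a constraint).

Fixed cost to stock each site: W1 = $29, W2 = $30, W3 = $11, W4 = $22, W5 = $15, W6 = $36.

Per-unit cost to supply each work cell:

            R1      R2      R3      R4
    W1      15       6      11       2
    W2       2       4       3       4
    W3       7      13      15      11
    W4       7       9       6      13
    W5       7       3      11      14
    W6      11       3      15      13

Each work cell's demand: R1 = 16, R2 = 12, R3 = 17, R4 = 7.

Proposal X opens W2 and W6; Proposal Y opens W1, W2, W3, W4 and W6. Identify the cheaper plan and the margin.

Proposal X: {W2, W6}: R1→W2 2·16=32, R2→W6 3·12=36, R3→W2 3·17=51, R4→W2 4·7=28. Service 147; fixed 66; total 213.
Proposal Y: {W1, W2, W3, W4, W6}: R1→W2 2·16=32, R2→W6 3·12=36, R3→W2 3·17=51, R4→W1 2·7=14. Service 133; fixed 128; total 261.
Difference: |213 − 261| = 48.

Proposal X is cheaper by 48.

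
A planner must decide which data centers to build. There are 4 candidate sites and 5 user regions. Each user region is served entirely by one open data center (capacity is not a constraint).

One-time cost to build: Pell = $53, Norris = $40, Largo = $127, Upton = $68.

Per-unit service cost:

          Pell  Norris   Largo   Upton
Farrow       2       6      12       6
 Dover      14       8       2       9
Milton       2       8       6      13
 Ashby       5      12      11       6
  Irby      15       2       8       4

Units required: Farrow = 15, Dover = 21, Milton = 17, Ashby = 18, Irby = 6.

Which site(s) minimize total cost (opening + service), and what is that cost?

Open Pell and Largo; minimum total cost 424.

For any fixed open set, each user region goes to its cheapest open site; total = fixed + service.
{Pell, Largo}: Farrow→Pell 2·15=30, Dover→Largo 2·21=42, Milton→Pell 2·17=34, Ashby→Pell 5·18=90, Irby→Largo 8·6=48. Service 244; fixed 180; total 424.
{Pell, Norris}: service 334 + fixed 93 = 427
{Pell, Norris, Largo}: service 208 + fixed 220 = 428
{Pell, Norris, Largo, Upton}: Farrow→Pell 2·15=30, Dover→Largo 2·21=42, Milton→Pell 2·17=34, Ashby→Pell 5·18=90, Irby→Norris 2·6=12. Service 208; fixed 288; total 496.
No other subset beats 424.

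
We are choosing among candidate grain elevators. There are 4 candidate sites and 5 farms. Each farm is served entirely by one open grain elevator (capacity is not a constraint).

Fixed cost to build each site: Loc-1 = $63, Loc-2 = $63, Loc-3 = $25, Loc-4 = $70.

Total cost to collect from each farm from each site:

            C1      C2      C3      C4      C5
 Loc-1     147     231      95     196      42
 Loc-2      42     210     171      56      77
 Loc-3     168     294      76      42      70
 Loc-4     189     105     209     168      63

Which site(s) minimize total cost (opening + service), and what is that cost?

For any fixed open set, each farm goes to its cheapest open site; total = fixed + service.
{Loc-2, Loc-3, Loc-4}: C1→Loc-2 42, C2→Loc-4 105, C3→Loc-3 76, C4→Loc-3 42, C5→Loc-4 63. Service 328; fixed 158; total 486.
{Loc-1, Loc-2, Loc-3, Loc-4}: service 307 + fixed 221 = 528
{Loc-2, Loc-3}: service 440 + fixed 88 = 528
{Loc-3}: C1→Loc-3 168, C2→Loc-3 294, C3→Loc-3 76, C4→Loc-3 42, C5→Loc-3 70. Service 650; fixed 25; total 675.
(All 15 nonempty subsets were checked; Loc-2, Loc-3 and Loc-4 is lowest.)

Open Loc-2, Loc-3 and Loc-4; minimum total cost 486.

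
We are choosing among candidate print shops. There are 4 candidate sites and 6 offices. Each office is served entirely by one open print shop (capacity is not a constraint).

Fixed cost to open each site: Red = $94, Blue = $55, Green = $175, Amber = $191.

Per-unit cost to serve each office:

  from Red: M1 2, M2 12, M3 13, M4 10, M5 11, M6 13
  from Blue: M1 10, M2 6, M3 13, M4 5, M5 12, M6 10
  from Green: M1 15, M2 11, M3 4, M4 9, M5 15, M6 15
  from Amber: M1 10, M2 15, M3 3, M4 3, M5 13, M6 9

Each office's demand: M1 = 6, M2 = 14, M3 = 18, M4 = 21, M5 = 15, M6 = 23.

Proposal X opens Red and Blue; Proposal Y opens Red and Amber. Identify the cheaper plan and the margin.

Proposal Y is cheaper by 25.

Proposal X: {Red, Blue}: M1→Red 2·6=12, M2→Blue 6·14=84, M3→Red 13·18=234, M4→Blue 5·21=105, M5→Red 11·15=165, M6→Blue 10·23=230. Service 830; fixed 149; total 979.
Proposal Y: {Red, Amber}: M1→Red 2·6=12, M2→Red 12·14=168, M3→Amber 3·18=54, M4→Amber 3·21=63, M5→Red 11·15=165, M6→Amber 9·23=207. Service 669; fixed 285; total 954.
Difference: |979 − 954| = 25.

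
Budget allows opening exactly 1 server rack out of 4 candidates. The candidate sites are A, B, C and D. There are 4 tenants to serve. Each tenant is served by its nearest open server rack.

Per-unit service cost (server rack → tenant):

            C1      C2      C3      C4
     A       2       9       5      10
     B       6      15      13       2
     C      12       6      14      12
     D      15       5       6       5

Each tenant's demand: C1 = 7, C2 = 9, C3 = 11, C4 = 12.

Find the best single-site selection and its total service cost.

With exactly 1 open, each tenant uses its cheapest among the chosen.
{A}: C1→A 2·7=14, C2→A 9·9=81, C3→A 5·11=55, C4→A 10·12=120. Service cost 270.
{D}: service cost 276
{B}: service cost 344
Among all 4 size-1 choices, {A} is lowest.

Choose A only; total service cost 270.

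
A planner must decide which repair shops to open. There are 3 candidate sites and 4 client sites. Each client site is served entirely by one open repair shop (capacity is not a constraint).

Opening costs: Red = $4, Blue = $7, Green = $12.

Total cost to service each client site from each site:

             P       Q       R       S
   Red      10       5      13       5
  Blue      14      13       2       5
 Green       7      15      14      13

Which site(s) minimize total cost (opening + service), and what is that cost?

Open Red and Blue; minimum total cost 33.

For any fixed open set, each client site goes to its cheapest open site; total = fixed + service.
{Red, Blue}: P→Red 10, Q→Red 5, R→Blue 2, S→Red 5. Service 22; fixed 11; total 33.
{Red}: P→Red 10, Q→Red 5, R→Red 13, S→Red 5. Service 33; fixed 4; total 37.
{Blue}: service 34 + fixed 7 = 41
{Red, Blue, Green}: P→Green 7, Q→Red 5, R→Blue 2, S→Red 5. Service 19; fixed 23; total 42.
No other subset beats 33.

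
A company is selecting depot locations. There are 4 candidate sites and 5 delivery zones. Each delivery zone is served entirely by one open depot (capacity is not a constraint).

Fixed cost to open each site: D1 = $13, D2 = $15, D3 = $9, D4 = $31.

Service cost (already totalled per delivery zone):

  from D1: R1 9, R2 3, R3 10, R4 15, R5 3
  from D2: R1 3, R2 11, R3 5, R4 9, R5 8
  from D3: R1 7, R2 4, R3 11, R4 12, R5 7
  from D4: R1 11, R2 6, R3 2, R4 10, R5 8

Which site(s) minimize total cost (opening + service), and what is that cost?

For any fixed open set, each delivery zone goes to its cheapest open site; total = fixed + service.
{D3}: R1→D3 7, R2→D3 4, R3→D3 11, R4→D3 12, R5→D3 7. Service 41; fixed 9; total 50.
{D1, D2}: R1→D2 3, R2→D1 3, R3→D2 5, R4→D2 9, R5→D1 3. Service 23; fixed 28; total 51.
{D2}: service 36 + fixed 15 = 51
{D1, D2, D3, D4}: service 20 + fixed 68 = 88
No other subset beats 50.

Open D3 only; minimum total cost 50.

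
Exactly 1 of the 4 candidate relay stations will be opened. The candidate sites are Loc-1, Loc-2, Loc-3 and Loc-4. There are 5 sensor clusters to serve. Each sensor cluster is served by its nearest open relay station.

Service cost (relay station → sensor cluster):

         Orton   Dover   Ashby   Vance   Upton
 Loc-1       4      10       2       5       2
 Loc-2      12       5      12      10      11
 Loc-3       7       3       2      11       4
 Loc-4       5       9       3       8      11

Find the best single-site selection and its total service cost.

Choose Loc-1 only; total service cost 23.

With exactly 1 open, each sensor cluster uses its cheapest among the chosen.
{Loc-1}: Orton→Loc-1 4, Dover→Loc-1 10, Ashby→Loc-1 2, Vance→Loc-1 5, Upton→Loc-1 2. Service cost 23.
{Loc-3}: service cost 27
{Loc-4}: service cost 36
Among all 4 size-1 choices, {Loc-1} is lowest.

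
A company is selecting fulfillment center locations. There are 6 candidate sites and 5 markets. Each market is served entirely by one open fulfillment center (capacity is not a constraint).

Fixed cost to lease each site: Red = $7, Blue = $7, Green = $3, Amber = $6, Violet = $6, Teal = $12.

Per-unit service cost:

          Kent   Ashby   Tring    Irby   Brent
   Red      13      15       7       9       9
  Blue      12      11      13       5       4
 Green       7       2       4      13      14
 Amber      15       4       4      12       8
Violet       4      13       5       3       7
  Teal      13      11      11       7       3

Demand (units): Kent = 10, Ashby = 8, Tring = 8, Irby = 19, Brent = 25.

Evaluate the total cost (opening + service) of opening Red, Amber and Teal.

Total cost: 427

Each market is assigned to its cheapest site among the open ones.
{Red, Amber, Teal}: Kent→Red 13·10=130, Ashby→Amber 4·8=32, Tring→Amber 4·8=32, Irby→Teal 7·19=133, Brent→Teal 3·25=75. Service 402; fixed 25; total 427.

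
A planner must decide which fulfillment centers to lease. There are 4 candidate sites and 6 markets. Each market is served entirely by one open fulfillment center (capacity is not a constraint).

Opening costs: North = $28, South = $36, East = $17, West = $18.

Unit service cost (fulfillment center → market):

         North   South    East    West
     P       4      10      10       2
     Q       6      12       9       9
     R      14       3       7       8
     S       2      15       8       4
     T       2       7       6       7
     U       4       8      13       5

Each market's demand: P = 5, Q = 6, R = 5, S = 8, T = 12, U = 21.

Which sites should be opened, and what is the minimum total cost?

Open North and West; minimum total cost 256.

For any fixed open set, each market goes to its cheapest open site; total = fixed + service.
{North, West}: P→West 2·5=10, Q→North 6·6=36, R→West 8·5=40, S→North 2·8=16, T→North 2·12=24, U→North 4·21=84. Service 210; fixed 46; total 256.
{North, South}: P→North 4·5=20, Q→North 6·6=36, R→South 3·5=15, S→North 2·8=16, T→North 2·12=24, U→North 4·21=84. Service 195; fixed 64; total 259.
{North, East}: service 215 + fixed 45 = 260
{North, South, East, West}: service 185 + fixed 99 = 284
(All 15 nonempty subsets were checked; North and West is lowest.)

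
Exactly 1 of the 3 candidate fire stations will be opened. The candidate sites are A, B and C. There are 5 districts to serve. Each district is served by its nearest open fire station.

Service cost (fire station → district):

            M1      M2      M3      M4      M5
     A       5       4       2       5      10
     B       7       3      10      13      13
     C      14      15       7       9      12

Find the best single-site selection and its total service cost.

With exactly 1 open, each district uses its cheapest among the chosen.
{A}: M1→A 5, M2→A 4, M3→A 2, M4→A 5, M5→A 10. Service cost 26.
{B}: service cost 46
{C}: service cost 57
Among all 3 size-1 choices, {A} is lowest.

Choose A only; total service cost 26.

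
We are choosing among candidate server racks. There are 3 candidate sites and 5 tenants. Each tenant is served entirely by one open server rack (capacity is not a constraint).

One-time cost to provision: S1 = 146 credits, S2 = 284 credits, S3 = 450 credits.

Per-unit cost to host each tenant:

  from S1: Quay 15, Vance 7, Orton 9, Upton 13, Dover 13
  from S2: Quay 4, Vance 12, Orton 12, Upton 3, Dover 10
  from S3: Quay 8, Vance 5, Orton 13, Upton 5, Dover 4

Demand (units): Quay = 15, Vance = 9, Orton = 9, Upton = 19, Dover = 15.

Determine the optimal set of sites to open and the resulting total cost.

Open S2 only; minimum total cost 767.

For any fixed open set, each tenant goes to its cheapest open site; total = fixed + service.
{S2}: Quay→S2 4·15=60, Vance→S2 12·9=108, Orton→S2 12·9=108, Upton→S2 3·19=57, Dover→S2 10·15=150. Service 483; fixed 284; total 767.
{S1, S2}: service 411 + fixed 430 = 841
{S3}: service 437 + fixed 450 = 887
{S1, S2, S3}: service 303 + fixed 880 = 1183
No other subset beats 767.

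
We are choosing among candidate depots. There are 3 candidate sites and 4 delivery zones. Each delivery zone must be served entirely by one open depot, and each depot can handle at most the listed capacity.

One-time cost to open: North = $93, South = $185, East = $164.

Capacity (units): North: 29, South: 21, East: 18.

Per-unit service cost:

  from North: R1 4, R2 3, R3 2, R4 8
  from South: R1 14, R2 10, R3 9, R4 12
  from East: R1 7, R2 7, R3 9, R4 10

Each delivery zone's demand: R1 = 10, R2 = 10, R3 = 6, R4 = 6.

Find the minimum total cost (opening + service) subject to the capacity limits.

Open {North, East}: R1→North 4·10=40, R2→North 3·10=30, R3→North 2·6=12, R4→East 10·6=60.
Loads: North carries 26/29, East carries 6/18. Service 142; fixed 257; total 399.
Next best feasible plan costs 417.

Minimum total cost: 399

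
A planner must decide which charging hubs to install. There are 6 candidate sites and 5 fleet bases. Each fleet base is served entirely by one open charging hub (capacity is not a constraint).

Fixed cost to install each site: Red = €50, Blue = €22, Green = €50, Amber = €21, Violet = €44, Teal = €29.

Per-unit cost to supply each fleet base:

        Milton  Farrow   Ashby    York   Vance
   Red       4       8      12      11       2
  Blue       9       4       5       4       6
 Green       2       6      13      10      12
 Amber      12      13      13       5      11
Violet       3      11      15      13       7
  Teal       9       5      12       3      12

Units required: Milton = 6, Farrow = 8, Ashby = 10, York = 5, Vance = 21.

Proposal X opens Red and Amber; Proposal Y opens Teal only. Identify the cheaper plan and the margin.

Proposal X is cheaper by 164.

Proposal X: {Red, Amber}: Milton→Red 4·6=24, Farrow→Red 8·8=64, Ashby→Red 12·10=120, York→Amber 5·5=25, Vance→Red 2·21=42. Service 275; fixed 71; total 346.
Proposal Y: {Teal}: Milton→Teal 9·6=54, Farrow→Teal 5·8=40, Ashby→Teal 12·10=120, York→Teal 3·5=15, Vance→Teal 12·21=252. Service 481; fixed 29; total 510.
Difference: |346 − 510| = 164.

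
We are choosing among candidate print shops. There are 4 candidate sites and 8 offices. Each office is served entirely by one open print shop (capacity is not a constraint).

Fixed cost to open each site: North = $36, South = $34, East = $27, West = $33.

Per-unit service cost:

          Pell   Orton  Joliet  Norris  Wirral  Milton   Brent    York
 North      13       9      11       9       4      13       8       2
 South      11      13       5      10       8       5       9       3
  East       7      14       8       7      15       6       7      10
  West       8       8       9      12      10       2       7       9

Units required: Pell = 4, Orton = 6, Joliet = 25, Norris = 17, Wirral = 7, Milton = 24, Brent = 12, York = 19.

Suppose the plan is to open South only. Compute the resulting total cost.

Total cost: 792

Each office is assigned to its cheapest site among the open ones.
{South}: Pell→South 11·4=44, Orton→South 13·6=78, Joliet→South 5·25=125, Norris→South 10·17=170, Wirral→South 8·7=56, Milton→South 5·24=120, Brent→South 9·12=108, York→South 3·19=57. Service 758; fixed 34; total 792.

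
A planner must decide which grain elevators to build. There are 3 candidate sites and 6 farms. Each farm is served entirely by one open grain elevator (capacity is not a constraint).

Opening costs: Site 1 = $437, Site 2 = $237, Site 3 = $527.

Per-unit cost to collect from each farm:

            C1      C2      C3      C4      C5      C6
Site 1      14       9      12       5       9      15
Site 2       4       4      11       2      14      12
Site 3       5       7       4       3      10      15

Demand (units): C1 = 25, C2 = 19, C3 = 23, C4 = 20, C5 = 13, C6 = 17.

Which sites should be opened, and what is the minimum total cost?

For any fixed open set, each farm goes to its cheapest open site; total = fixed + service.
{Site 2}: C1→Site 2 4·25=100, C2→Site 2 4·19=76, C3→Site 2 11·23=253, C4→Site 2 2·20=40, C5→Site 2 14·13=182, C6→Site 2 12·17=204. Service 855; fixed 237; total 1092.
{Site 3}: C1→Site 3 5·25=125, C2→Site 3 7·19=133, C3→Site 3 4·23=92, C4→Site 3 3·20=60, C5→Site 3 10·13=130, C6→Site 3 15·17=255. Service 795; fixed 527; total 1322.
{Site 2, Site 3}: service 642 + fixed 764 = 1406
{Site 1, Site 2, Site 3}: C1→Site 2 4·25=100, C2→Site 2 4·19=76, C3→Site 3 4·23=92, C4→Site 2 2·20=40, C5→Site 1 9·13=117, C6→Site 2 12·17=204. Service 629; fixed 1201; total 1830.
(All 7 nonempty subsets were checked; Site 2 only is lowest.)

Open Site 2 only; minimum total cost 1092.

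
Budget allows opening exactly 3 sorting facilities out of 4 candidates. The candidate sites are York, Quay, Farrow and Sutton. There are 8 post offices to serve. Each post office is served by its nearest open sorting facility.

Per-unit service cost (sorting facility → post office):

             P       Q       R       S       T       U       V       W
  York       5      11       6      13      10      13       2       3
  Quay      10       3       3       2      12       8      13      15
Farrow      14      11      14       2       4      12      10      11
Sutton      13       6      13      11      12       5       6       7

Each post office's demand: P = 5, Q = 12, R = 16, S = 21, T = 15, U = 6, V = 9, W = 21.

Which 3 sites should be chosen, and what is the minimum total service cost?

Choose York, Quay and Farrow; total service cost 340.

With exactly 3 open, each post office uses its cheapest among the chosen.
{York, Quay, Farrow}: P→York 5·5=25, Q→Quay 3·12=36, R→Quay 3·16=48, S→Quay 2·21=42, T→Farrow 4·15=60, U→Quay 8·6=48, V→York 2·9=18, W→York 3·21=63. Service cost 340.
{York, Farrow, Sutton}: service cost 406
{York, Quay, Sutton}: service cost 412
Among all 4 size-3 choices, {York, Quay, Farrow} is lowest.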